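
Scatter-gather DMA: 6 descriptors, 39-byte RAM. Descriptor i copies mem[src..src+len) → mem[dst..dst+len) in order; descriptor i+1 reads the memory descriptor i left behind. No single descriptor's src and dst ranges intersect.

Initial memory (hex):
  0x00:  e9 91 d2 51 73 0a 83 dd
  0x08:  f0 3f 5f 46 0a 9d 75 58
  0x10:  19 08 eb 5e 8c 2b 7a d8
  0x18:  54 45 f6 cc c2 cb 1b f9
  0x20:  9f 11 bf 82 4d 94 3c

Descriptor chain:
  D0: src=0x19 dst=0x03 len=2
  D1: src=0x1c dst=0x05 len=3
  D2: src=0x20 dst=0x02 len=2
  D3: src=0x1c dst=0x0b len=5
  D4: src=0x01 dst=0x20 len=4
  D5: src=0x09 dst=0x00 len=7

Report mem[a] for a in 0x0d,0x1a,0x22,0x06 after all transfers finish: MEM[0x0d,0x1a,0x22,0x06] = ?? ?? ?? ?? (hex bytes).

  after D0: wrote 2B at 0x03 = 45f6
  after D1: wrote 3B at 0x05 = c2cb1b
  after D2: wrote 2B at 0x02 = 9f11
  after D3: wrote 5B at 0x0b = c2cb1bf99f
  after D4: wrote 4B at 0x20 = 919f11f6
  after D5: wrote 7B at 0x00 = 3f5fc2cb1bf99f
query mem[0x0d]=0x1b, mem[0x1a]=0xf6, mem[0x22]=0x11, mem[0x06]=0x9f

MEM[0x0d,0x1a,0x22,0x06] = 1b f6 11 9f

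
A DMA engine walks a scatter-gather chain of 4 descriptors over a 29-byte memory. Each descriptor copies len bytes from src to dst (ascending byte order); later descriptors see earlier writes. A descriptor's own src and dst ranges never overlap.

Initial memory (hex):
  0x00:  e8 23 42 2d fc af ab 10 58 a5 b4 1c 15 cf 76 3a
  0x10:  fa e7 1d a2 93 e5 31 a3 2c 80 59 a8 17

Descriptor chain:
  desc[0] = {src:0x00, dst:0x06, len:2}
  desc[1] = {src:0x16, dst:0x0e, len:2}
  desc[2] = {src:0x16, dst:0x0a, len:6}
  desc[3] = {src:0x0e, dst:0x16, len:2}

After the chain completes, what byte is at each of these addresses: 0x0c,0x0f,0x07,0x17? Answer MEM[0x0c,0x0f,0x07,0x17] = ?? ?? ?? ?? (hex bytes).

[0] 0x00->0x06 len=2 : e8 23
[1] 0x16->0x0e len=2 : 31 a3
[2] 0x16->0x0a len=6 : 31 a3 2c 80 59 a8
[3] 0x0e->0x16 len=2 : 59 a8
query mem[0x0c]=0x2c, mem[0x0f]=0xa8, mem[0x07]=0x23, mem[0x17]=0xa8

MEM[0x0c,0x0f,0x07,0x17] = 2c a8 23 a8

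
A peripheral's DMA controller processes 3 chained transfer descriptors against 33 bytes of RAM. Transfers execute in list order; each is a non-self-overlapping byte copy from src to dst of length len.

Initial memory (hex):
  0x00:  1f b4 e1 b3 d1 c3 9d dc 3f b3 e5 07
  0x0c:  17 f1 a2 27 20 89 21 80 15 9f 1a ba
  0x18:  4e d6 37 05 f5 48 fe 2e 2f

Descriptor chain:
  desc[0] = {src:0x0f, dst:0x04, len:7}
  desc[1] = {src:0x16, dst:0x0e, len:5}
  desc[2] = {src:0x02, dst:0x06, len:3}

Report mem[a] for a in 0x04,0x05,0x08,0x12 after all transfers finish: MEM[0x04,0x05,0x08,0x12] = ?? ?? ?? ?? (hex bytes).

MEM[0x04,0x05,0x08,0x12] = 27 20 27 37

D0: mem[0x04..0x0a] <- [27 20 89 21 80 15 9f]
D1: mem[0x0e..0x12] <- [1a ba 4e d6 37]
D2: mem[0x06..0x08] <- [e1 b3 27]
query mem[0x04]=0x27, mem[0x05]=0x20, mem[0x08]=0x27, mem[0x12]=0x37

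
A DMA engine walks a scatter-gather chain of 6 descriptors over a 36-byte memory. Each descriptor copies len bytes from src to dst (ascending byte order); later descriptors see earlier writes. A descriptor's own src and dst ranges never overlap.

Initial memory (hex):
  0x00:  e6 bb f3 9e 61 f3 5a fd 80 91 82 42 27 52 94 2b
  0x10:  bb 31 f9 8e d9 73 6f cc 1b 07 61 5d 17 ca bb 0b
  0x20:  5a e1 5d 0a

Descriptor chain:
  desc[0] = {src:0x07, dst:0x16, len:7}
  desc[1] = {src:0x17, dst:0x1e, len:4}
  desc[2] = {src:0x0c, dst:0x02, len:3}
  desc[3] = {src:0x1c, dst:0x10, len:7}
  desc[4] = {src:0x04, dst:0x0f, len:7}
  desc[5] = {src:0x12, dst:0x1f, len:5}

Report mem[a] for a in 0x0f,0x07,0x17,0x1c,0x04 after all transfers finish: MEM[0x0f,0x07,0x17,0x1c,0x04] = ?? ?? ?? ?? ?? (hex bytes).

  after D0: wrote 7B at 0x16 = fd809182422752
  after D1: wrote 4B at 0x1e = 80918242
  after D2: wrote 3B at 0x02 = 275294
  after D3: wrote 7B at 0x10 = 52ca809182425d
  after D4: wrote 7B at 0x0f = 94f35afd809182
  after D5: wrote 5B at 0x1f = fd8091825d
query mem[0x0f]=0x94, mem[0x07]=0xfd, mem[0x17]=0x80, mem[0x1c]=0x52, mem[0x04]=0x94

MEM[0x0f,0x07,0x17,0x1c,0x04] = 94 fd 80 52 94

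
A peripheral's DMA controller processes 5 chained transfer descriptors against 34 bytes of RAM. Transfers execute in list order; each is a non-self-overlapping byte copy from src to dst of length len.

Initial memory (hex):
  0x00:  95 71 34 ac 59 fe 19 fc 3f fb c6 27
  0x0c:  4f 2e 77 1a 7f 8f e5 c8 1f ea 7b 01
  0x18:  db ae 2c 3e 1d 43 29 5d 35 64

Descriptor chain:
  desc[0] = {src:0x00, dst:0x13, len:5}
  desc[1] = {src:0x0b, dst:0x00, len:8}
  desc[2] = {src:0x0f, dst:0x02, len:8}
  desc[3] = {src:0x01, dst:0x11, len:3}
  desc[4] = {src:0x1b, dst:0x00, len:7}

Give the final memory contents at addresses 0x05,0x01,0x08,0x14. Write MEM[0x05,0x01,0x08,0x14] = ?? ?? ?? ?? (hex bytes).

#0 dst[0x13+5] := {0x95,0x71,0x34,0xac,0x59}
#1 dst[0x00+8] := {0x27,0x4f,0x2e,0x77,0x1a,0x7f,0x8f,0xe5}
#2 dst[0x02+8] := {0x1a,0x7f,0x8f,0xe5,0x95,0x71,0x34,0xac}
#3 dst[0x11+3] := {0x4f,0x1a,0x7f}
#4 dst[0x00+7] := {0x3e,0x1d,0x43,0x29,0x5d,0x35,0x64}
query mem[0x05]=0x35, mem[0x01]=0x1d, mem[0x08]=0x34, mem[0x14]=0x71

MEM[0x05,0x01,0x08,0x14] = 35 1d 34 71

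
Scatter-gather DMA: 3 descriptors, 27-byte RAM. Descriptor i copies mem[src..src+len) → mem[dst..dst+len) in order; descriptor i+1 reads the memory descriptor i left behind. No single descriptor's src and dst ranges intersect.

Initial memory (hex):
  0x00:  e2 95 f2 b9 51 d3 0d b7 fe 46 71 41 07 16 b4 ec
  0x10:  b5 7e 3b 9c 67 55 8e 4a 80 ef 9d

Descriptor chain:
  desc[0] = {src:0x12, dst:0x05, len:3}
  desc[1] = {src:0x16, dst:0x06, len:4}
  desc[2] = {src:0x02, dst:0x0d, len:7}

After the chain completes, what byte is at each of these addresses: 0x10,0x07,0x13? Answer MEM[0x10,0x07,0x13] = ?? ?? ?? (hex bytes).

MEM[0x10,0x07,0x13] = 3b 4a 80

[0] 0x12->0x05 len=3 : 3b 9c 67
[1] 0x16->0x06 len=4 : 8e 4a 80 ef
[2] 0x02->0x0d len=7 : f2 b9 51 3b 8e 4a 80
query mem[0x10]=0x3b, mem[0x07]=0x4a, mem[0x13]=0x80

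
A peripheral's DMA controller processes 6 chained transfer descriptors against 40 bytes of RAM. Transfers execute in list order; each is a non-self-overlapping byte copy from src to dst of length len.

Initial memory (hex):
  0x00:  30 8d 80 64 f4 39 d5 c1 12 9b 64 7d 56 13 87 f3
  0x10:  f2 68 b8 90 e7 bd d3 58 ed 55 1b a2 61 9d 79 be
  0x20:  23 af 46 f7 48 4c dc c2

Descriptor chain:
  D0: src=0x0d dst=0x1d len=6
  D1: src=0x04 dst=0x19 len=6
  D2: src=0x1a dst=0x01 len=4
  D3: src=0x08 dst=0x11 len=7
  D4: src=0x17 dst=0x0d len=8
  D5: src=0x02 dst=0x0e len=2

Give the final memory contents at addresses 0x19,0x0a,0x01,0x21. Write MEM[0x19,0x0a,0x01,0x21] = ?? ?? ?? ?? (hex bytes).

MEM[0x19,0x0a,0x01,0x21] = f4 64 39 68

  after D0: wrote 6B at 0x1d = 1387f3f268b8
  after D1: wrote 6B at 0x19 = f439d5c1129b
  after D2: wrote 4B at 0x01 = 39d5c112
  after D3: wrote 7B at 0x11 = 129b647d561387
  after D4: wrote 8B at 0x0d = 87edf439d5c1129b
  after D5: wrote 2B at 0x0e = d5c1
query mem[0x19]=0xf4, mem[0x0a]=0x64, mem[0x01]=0x39, mem[0x21]=0x68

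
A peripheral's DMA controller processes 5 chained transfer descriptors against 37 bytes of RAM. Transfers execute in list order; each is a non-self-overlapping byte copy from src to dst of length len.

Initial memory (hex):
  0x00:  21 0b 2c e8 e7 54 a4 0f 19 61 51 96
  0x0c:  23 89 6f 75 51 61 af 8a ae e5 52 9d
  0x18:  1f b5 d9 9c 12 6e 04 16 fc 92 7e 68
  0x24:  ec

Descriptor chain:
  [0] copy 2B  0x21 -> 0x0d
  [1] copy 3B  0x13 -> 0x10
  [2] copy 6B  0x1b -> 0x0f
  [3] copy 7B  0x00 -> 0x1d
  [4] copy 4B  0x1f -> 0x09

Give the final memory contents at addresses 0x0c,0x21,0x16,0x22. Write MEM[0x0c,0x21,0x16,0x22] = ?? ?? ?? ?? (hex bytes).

MEM[0x0c,0x21,0x16,0x22] = 54 e7 52 54

  after D0: wrote 2B at 0x0d = 927e
  after D1: wrote 3B at 0x10 = 8aaee5
  after D2: wrote 6B at 0x0f = 9c126e0416fc
  after D3: wrote 7B at 0x1d = 210b2ce8e754a4
  after D4: wrote 4B at 0x09 = 2ce8e754
query mem[0x0c]=0x54, mem[0x21]=0xe7, mem[0x16]=0x52, mem[0x22]=0x54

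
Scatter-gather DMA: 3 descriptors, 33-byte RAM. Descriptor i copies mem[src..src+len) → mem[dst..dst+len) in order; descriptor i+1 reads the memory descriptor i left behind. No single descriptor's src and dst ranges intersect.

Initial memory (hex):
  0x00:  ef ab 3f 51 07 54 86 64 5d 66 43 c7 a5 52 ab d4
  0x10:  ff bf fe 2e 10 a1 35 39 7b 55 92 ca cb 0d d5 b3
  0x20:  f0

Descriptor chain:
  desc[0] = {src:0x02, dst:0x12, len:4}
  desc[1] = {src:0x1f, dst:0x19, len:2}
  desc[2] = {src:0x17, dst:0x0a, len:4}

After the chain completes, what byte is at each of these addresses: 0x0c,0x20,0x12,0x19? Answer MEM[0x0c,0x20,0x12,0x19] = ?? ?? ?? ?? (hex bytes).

MEM[0x0c,0x20,0x12,0x19] = b3 f0 3f b3

#0 dst[0x12+4] := {0x3f,0x51,0x07,0x54}
#1 dst[0x19+2] := {0xb3,0xf0}
#2 dst[0x0a+4] := {0x39,0x7b,0xb3,0xf0}
query mem[0x0c]=0xb3, mem[0x20]=0xf0, mem[0x12]=0x3f, mem[0x19]=0xb3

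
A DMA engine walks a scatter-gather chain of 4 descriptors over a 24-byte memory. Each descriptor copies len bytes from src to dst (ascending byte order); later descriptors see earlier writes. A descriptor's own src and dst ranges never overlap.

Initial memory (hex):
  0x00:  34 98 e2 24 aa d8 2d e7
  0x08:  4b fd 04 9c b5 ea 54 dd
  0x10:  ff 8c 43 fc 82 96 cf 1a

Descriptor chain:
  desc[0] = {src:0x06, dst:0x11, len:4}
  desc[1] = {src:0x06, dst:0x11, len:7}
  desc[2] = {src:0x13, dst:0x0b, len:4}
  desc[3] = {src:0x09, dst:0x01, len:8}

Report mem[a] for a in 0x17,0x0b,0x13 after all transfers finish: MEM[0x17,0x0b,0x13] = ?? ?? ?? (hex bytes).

MEM[0x17,0x0b,0x13] = b5 4b 4b

#0 dst[0x11+4] := {0x2d,0xe7,0x4b,0xfd}
#1 dst[0x11+7] := {0x2d,0xe7,0x4b,0xfd,0x04,0x9c,0xb5}
#2 dst[0x0b+4] := {0x4b,0xfd,0x04,0x9c}
#3 dst[0x01+8] := {0xfd,0x04,0x4b,0xfd,0x04,0x9c,0xdd,0xff}
query mem[0x17]=0xb5, mem[0x0b]=0x4b, mem[0x13]=0x4b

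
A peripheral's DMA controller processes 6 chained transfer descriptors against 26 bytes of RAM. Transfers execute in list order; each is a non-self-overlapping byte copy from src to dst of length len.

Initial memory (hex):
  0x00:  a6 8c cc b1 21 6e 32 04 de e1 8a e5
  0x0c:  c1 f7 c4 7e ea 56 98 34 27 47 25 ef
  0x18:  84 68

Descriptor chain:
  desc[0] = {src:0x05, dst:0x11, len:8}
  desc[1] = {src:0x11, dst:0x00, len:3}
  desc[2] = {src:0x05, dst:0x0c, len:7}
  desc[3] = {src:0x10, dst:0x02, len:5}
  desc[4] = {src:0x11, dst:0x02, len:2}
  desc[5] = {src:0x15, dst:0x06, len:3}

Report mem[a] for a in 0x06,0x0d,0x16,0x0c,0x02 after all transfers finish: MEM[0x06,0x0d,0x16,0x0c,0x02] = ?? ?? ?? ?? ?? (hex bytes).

[0] 0x05->0x11 len=8 : 6e 32 04 de e1 8a e5 c1
[1] 0x11->0x00 len=3 : 6e 32 04
[2] 0x05->0x0c len=7 : 6e 32 04 de e1 8a e5
[3] 0x10->0x02 len=5 : e1 8a e5 04 de
[4] 0x11->0x02 len=2 : 8a e5
[5] 0x15->0x06 len=3 : e1 8a e5
query mem[0x06]=0xe1, mem[0x0d]=0x32, mem[0x16]=0x8a, mem[0x0c]=0x6e, mem[0x02]=0x8a

MEM[0x06,0x0d,0x16,0x0c,0x02] = e1 32 8a 6e 8a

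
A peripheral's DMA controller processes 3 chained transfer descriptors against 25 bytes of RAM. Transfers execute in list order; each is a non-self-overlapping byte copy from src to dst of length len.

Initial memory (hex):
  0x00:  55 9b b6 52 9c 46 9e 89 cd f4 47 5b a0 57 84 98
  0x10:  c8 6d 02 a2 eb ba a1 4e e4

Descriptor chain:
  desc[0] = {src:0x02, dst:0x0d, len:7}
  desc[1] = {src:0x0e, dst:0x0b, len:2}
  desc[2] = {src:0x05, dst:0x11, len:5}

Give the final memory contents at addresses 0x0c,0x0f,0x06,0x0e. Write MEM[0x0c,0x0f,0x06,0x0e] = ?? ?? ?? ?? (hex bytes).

MEM[0x0c,0x0f,0x06,0x0e] = 9c 9c 9e 52

#0 dst[0x0d+7] := {0xb6,0x52,0x9c,0x46,0x9e,0x89,0xcd}
#1 dst[0x0b+2] := {0x52,0x9c}
#2 dst[0x11+5] := {0x46,0x9e,0x89,0xcd,0xf4}
query mem[0x0c]=0x9c, mem[0x0f]=0x9c, mem[0x06]=0x9e, mem[0x0e]=0x52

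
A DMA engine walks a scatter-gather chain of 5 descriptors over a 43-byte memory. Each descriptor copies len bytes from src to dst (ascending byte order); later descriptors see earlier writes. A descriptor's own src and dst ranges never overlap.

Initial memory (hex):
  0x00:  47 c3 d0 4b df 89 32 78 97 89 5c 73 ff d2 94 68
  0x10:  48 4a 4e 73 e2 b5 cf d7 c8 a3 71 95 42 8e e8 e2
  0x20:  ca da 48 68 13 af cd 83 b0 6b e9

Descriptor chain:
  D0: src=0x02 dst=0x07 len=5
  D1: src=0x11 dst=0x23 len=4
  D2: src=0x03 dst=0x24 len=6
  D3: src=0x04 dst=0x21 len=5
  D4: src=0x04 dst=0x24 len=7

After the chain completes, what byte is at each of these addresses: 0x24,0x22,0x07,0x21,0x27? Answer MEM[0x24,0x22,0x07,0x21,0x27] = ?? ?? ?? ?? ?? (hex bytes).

MEM[0x24,0x22,0x07,0x21,0x27] = df 89 d0 df d0

#0 dst[0x07+5] := {0xd0,0x4b,0xdf,0x89,0x32}
#1 dst[0x23+4] := {0x4a,0x4e,0x73,0xe2}
#2 dst[0x24+6] := {0x4b,0xdf,0x89,0x32,0xd0,0x4b}
#3 dst[0x21+5] := {0xdf,0x89,0x32,0xd0,0x4b}
#4 dst[0x24+7] := {0xdf,0x89,0x32,0xd0,0x4b,0xdf,0x89}
query mem[0x24]=0xdf, mem[0x22]=0x89, mem[0x07]=0xd0, mem[0x21]=0xdf, mem[0x27]=0xd0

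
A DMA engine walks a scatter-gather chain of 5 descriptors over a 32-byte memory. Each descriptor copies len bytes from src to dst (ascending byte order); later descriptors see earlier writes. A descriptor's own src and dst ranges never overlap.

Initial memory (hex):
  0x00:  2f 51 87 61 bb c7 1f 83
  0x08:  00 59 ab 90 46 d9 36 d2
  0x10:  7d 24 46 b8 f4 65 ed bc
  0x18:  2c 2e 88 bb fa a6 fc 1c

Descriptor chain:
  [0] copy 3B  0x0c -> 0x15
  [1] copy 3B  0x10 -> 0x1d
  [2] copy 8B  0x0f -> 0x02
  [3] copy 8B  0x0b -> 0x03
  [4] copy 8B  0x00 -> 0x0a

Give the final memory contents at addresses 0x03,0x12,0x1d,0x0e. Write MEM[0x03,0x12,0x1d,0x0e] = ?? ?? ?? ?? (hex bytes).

MEM[0x03,0x12,0x1d,0x0e] = 90 46 7d 46

  after D0: wrote 3B at 0x15 = 46d936
  after D1: wrote 3B at 0x1d = 7d2446
  after D2: wrote 8B at 0x02 = d27d2446b8f446d9
  after D3: wrote 8B at 0x03 = 9046d936d27d2446
  after D4: wrote 8B at 0x0a = 2f51d29046d936d2
query mem[0x03]=0x90, mem[0x12]=0x46, mem[0x1d]=0x7d, mem[0x0e]=0x46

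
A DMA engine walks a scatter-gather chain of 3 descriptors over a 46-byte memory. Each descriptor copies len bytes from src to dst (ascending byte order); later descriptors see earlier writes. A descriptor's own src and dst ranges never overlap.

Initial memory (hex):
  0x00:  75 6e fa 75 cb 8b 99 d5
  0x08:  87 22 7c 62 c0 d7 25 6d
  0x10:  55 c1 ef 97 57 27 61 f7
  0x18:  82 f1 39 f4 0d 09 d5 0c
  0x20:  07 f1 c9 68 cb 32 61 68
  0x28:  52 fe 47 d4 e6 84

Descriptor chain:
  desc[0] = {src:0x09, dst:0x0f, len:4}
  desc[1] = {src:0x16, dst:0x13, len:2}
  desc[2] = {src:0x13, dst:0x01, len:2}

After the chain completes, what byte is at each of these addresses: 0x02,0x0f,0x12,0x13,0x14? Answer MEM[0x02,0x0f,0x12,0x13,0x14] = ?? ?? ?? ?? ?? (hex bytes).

MEM[0x02,0x0f,0x12,0x13,0x14] = f7 22 c0 61 f7

  after D0: wrote 4B at 0x0f = 227c62c0
  after D1: wrote 2B at 0x13 = 61f7
  after D2: wrote 2B at 0x01 = 61f7
query mem[0x02]=0xf7, mem[0x0f]=0x22, mem[0x12]=0xc0, mem[0x13]=0x61, mem[0x14]=0xf7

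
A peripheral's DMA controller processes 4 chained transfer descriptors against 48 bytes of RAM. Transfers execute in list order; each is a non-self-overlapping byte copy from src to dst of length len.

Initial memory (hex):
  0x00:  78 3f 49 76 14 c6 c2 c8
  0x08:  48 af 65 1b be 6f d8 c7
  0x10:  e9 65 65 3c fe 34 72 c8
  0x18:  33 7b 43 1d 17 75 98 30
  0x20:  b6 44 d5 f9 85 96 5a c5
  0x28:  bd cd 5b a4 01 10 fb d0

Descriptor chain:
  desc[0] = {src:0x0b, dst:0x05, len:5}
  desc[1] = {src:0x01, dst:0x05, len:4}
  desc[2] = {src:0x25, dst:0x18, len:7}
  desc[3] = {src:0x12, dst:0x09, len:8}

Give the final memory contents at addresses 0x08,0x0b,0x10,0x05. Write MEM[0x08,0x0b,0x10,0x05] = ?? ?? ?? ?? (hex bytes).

MEM[0x08,0x0b,0x10,0x05] = 14 fe 5a 3f

D0: mem[0x05..0x09] <- [1b be 6f d8 c7]
D1: mem[0x05..0x08] <- [3f 49 76 14]
D2: mem[0x18..0x1e] <- [96 5a c5 bd cd 5b a4]
D3: mem[0x09..0x10] <- [65 3c fe 34 72 c8 96 5a]
query mem[0x08]=0x14, mem[0x0b]=0xfe, mem[0x10]=0x5a, mem[0x05]=0x3f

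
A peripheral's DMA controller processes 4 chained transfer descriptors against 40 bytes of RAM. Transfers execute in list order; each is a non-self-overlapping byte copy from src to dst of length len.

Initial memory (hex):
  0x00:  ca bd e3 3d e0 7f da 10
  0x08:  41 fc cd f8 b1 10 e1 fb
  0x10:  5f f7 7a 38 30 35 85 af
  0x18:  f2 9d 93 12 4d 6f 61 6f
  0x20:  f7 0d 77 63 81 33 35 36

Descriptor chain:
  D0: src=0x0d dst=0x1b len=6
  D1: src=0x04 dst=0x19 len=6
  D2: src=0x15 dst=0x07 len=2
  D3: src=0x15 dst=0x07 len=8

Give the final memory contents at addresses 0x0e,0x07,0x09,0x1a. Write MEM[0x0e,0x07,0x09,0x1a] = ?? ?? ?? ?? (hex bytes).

[0] 0x0d->0x1b len=6 : 10 e1 fb 5f f7 7a
[1] 0x04->0x19 len=6 : e0 7f da 10 41 fc
[2] 0x15->0x07 len=2 : 35 85
[3] 0x15->0x07 len=8 : 35 85 af f2 e0 7f da 10
query mem[0x0e]=0x10, mem[0x07]=0x35, mem[0x09]=0xaf, mem[0x1a]=0x7f

MEM[0x0e,0x07,0x09,0x1a] = 10 35 af 7f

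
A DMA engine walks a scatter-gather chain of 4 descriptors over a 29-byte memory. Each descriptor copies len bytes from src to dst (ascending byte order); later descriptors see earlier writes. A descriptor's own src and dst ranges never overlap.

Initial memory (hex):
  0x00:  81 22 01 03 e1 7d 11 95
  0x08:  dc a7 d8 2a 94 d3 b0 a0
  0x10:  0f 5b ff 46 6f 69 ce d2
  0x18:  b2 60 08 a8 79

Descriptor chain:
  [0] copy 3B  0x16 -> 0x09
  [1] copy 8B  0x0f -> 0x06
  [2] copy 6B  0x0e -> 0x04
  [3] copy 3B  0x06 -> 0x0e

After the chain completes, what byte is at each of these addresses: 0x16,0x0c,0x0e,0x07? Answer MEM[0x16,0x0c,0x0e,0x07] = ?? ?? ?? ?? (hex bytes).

MEM[0x16,0x0c,0x0e,0x07] = ce 69 0f 5b

[0] 0x16->0x09 len=3 : ce d2 b2
[1] 0x0f->0x06 len=8 : a0 0f 5b ff 46 6f 69 ce
[2] 0x0e->0x04 len=6 : b0 a0 0f 5b ff 46
[3] 0x06->0x0e len=3 : 0f 5b ff
query mem[0x16]=0xce, mem[0x0c]=0x69, mem[0x0e]=0x0f, mem[0x07]=0x5b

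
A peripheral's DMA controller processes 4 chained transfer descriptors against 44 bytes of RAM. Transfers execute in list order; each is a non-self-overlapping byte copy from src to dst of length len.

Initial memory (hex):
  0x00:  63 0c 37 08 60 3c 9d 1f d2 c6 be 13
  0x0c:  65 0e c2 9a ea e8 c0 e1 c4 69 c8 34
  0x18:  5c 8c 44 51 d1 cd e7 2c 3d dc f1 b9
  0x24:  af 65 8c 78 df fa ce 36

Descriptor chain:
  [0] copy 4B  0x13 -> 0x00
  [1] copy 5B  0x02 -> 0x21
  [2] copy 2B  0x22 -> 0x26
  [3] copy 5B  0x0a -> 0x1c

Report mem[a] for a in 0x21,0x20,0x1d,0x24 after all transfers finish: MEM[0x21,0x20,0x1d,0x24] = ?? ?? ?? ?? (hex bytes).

MEM[0x21,0x20,0x1d,0x24] = 69 c2 13 3c

[0] 0x13->0x00 len=4 : e1 c4 69 c8
[1] 0x02->0x21 len=5 : 69 c8 60 3c 9d
[2] 0x22->0x26 len=2 : c8 60
[3] 0x0a->0x1c len=5 : be 13 65 0e c2
query mem[0x21]=0x69, mem[0x20]=0xc2, mem[0x1d]=0x13, mem[0x24]=0x3c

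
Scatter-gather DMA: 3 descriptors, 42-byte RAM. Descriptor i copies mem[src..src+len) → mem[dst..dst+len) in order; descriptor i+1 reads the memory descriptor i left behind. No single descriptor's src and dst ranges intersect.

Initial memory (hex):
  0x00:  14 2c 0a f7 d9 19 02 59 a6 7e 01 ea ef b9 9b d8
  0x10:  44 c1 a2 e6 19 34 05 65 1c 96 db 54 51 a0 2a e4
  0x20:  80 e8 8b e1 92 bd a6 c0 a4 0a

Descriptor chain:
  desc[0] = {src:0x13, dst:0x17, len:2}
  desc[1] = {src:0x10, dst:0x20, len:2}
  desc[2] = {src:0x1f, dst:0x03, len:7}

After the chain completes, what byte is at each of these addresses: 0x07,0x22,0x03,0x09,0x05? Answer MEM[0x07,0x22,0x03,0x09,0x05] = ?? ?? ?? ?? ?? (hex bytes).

[0] 0x13->0x17 len=2 : e6 19
[1] 0x10->0x20 len=2 : 44 c1
[2] 0x1f->0x03 len=7 : e4 44 c1 8b e1 92 bd
query mem[0x07]=0xe1, mem[0x22]=0x8b, mem[0x03]=0xe4, mem[0x09]=0xbd, mem[0x05]=0xc1

MEM[0x07,0x22,0x03,0x09,0x05] = e1 8b e4 bd c1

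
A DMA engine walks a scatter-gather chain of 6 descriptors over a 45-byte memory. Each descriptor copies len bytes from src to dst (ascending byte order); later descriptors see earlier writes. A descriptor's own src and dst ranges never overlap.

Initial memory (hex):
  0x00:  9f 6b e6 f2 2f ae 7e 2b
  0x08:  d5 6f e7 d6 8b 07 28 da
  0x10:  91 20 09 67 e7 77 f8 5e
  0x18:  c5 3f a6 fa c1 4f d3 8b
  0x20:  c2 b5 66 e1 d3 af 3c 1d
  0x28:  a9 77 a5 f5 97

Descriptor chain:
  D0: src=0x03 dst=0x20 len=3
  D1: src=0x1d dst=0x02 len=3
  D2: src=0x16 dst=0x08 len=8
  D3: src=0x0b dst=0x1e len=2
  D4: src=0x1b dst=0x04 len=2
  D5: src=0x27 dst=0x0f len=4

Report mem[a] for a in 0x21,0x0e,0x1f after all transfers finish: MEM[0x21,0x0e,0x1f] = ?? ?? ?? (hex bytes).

MEM[0x21,0x0e,0x1f] = 2f c1 a6

  after D0: wrote 3B at 0x20 = f22fae
  after D1: wrote 3B at 0x02 = 4fd38b
  after D2: wrote 8B at 0x08 = f85ec53fa6fac14f
  after D3: wrote 2B at 0x1e = 3fa6
  after D4: wrote 2B at 0x04 = fac1
  after D5: wrote 4B at 0x0f = 1da977a5
query mem[0x21]=0x2f, mem[0x0e]=0xc1, mem[0x1f]=0xa6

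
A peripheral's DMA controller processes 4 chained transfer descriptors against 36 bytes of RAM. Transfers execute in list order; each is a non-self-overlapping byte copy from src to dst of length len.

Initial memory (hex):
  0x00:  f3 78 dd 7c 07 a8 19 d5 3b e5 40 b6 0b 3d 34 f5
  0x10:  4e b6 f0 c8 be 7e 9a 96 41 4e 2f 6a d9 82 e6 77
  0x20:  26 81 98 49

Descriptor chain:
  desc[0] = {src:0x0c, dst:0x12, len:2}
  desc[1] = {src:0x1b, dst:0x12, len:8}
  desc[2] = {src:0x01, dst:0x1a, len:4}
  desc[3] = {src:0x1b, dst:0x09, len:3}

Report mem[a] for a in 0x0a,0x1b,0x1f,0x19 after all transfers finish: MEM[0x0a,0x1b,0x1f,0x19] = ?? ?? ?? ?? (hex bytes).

MEM[0x0a,0x1b,0x1f,0x19] = 7c dd 77 98

[0] 0x0c->0x12 len=2 : 0b 3d
[1] 0x1b->0x12 len=8 : 6a d9 82 e6 77 26 81 98
[2] 0x01->0x1a len=4 : 78 dd 7c 07
[3] 0x1b->0x09 len=3 : dd 7c 07
query mem[0x0a]=0x7c, mem[0x1b]=0xdd, mem[0x1f]=0x77, mem[0x19]=0x98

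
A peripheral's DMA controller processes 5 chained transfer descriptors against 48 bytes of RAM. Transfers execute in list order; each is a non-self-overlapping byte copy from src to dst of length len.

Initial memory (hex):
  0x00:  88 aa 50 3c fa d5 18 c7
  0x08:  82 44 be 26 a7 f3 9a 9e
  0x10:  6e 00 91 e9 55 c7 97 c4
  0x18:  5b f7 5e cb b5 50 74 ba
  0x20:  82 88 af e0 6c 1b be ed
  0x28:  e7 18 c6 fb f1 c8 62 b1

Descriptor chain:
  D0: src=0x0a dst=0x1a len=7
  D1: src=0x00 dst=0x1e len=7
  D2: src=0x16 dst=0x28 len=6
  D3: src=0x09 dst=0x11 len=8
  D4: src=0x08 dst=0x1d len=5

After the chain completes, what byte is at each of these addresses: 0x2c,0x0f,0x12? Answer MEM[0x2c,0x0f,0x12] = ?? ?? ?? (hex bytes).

[0] 0x0a->0x1a len=7 : be 26 a7 f3 9a 9e 6e
[1] 0x00->0x1e len=7 : 88 aa 50 3c fa d5 18
[2] 0x16->0x28 len=6 : 97 c4 5b f7 be 26
[3] 0x09->0x11 len=8 : 44 be 26 a7 f3 9a 9e 6e
[4] 0x08->0x1d len=5 : 82 44 be 26 a7
query mem[0x2c]=0xbe, mem[0x0f]=0x9e, mem[0x12]=0xbe

MEM[0x2c,0x0f,0x12] = be 9e be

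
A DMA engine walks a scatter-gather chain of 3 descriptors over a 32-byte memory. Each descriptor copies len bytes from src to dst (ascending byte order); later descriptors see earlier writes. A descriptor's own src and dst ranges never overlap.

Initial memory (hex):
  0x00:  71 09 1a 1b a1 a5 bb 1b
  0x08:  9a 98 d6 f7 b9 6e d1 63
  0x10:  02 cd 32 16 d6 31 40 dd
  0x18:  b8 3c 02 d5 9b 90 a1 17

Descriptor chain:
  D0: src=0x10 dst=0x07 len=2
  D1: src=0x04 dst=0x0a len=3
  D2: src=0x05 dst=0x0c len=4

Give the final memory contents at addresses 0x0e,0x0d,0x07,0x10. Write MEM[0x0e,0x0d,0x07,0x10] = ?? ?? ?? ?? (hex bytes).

MEM[0x0e,0x0d,0x07,0x10] = 02 bb 02 02

  after D0: wrote 2B at 0x07 = 02cd
  after D1: wrote 3B at 0x0a = a1a5bb
  after D2: wrote 4B at 0x0c = a5bb02cd
query mem[0x0e]=0x02, mem[0x0d]=0xbb, mem[0x07]=0x02, mem[0x10]=0x02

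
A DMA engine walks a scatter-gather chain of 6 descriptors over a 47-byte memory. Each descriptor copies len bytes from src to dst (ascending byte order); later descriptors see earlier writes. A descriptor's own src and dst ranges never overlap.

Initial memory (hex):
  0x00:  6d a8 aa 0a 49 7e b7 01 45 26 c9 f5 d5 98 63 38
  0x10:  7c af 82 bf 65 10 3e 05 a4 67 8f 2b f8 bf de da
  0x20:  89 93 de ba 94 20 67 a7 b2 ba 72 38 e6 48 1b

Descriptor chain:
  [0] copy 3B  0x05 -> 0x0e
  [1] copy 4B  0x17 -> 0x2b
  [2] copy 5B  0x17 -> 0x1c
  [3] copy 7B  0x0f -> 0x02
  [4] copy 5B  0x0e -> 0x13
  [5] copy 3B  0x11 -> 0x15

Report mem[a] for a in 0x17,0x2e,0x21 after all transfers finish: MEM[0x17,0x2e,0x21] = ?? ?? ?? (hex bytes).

MEM[0x17,0x2e,0x21] = 7e 8f 93

D0: mem[0x0e..0x10] <- [7e b7 01]
D1: mem[0x2b..0x2e] <- [05 a4 67 8f]
D2: mem[0x1c..0x20] <- [05 a4 67 8f 2b]
D3: mem[0x02..0x08] <- [b7 01 af 82 bf 65 10]
D4: mem[0x13..0x17] <- [7e b7 01 af 82]
D5: mem[0x15..0x17] <- [af 82 7e]
query mem[0x17]=0x7e, mem[0x2e]=0x8f, mem[0x21]=0x93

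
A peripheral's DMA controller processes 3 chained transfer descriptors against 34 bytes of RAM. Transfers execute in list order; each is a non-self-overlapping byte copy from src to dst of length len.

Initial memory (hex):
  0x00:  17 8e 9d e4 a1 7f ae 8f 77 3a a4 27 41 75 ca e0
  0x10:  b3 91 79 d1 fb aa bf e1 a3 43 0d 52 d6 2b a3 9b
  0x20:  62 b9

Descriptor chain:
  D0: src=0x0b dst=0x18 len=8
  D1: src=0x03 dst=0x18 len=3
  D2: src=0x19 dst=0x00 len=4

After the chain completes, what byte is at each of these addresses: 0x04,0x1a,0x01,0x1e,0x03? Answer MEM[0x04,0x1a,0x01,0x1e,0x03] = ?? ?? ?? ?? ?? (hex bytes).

D0: mem[0x18..0x1f] <- [27 41 75 ca e0 b3 91 79]
D1: mem[0x18..0x1a] <- [e4 a1 7f]
D2: mem[0x00..0x03] <- [a1 7f ca e0]
query mem[0x04]=0xa1, mem[0x1a]=0x7f, mem[0x01]=0x7f, mem[0x1e]=0x91, mem[0x03]=0xe0

MEM[0x04,0x1a,0x01,0x1e,0x03] = a1 7f 7f 91 e0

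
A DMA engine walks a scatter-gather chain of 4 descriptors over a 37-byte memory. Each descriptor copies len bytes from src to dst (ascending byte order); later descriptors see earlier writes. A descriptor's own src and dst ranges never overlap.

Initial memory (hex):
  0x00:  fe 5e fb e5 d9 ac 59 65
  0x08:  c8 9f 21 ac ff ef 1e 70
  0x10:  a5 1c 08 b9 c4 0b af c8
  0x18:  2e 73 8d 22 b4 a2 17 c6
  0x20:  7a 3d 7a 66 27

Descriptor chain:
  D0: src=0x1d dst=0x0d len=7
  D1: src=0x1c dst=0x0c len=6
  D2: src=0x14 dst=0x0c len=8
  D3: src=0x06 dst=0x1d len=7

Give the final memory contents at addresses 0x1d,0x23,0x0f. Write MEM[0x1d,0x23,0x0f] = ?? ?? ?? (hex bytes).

MEM[0x1d,0x23,0x0f] = 59 c4 c8

[0] 0x1d->0x0d len=7 : a2 17 c6 7a 3d 7a 66
[1] 0x1c->0x0c len=6 : b4 a2 17 c6 7a 3d
[2] 0x14->0x0c len=8 : c4 0b af c8 2e 73 8d 22
[3] 0x06->0x1d len=7 : 59 65 c8 9f 21 ac c4
query mem[0x1d]=0x59, mem[0x23]=0xc4, mem[0x0f]=0xc8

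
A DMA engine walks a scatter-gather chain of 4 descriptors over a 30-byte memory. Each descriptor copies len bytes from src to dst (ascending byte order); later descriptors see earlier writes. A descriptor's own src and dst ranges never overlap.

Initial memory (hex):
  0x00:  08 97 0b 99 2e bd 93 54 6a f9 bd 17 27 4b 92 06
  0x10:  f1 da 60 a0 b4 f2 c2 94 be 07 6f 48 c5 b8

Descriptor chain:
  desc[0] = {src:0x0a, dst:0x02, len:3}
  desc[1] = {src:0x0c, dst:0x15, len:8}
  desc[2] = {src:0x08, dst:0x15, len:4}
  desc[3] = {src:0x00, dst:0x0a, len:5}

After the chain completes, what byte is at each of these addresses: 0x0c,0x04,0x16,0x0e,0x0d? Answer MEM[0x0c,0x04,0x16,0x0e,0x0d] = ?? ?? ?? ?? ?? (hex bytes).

D0: mem[0x02..0x04] <- [bd 17 27]
D1: mem[0x15..0x1c] <- [27 4b 92 06 f1 da 60 a0]
D2: mem[0x15..0x18] <- [6a f9 bd 17]
D3: mem[0x0a..0x0e] <- [08 97 bd 17 27]
query mem[0x0c]=0xbd, mem[0x04]=0x27, mem[0x16]=0xf9, mem[0x0e]=0x27, mem[0x0d]=0x17

MEM[0x0c,0x04,0x16,0x0e,0x0d] = bd 27 f9 27 17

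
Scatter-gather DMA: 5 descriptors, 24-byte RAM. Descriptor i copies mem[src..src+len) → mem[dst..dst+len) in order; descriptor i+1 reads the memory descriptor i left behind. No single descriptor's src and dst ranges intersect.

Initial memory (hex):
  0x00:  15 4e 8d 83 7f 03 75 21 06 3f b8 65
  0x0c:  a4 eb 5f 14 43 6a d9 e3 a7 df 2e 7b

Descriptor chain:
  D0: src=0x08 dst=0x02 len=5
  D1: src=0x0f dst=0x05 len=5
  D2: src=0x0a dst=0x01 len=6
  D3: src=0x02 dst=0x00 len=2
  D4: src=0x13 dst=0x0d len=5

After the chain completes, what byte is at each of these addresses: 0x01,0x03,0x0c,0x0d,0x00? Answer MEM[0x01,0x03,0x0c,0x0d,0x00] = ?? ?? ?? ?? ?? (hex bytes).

  after D0: wrote 5B at 0x02 = 063fb865a4
  after D1: wrote 5B at 0x05 = 14436ad9e3
  after D2: wrote 6B at 0x01 = b865a4eb5f14
  after D3: wrote 2B at 0x00 = 65a4
  after D4: wrote 5B at 0x0d = e3a7df2e7b
query mem[0x01]=0xa4, mem[0x03]=0xa4, mem[0x0c]=0xa4, mem[0x0d]=0xe3, mem[0x00]=0x65

MEM[0x01,0x03,0x0c,0x0d,0x00] = a4 a4 a4 e3 65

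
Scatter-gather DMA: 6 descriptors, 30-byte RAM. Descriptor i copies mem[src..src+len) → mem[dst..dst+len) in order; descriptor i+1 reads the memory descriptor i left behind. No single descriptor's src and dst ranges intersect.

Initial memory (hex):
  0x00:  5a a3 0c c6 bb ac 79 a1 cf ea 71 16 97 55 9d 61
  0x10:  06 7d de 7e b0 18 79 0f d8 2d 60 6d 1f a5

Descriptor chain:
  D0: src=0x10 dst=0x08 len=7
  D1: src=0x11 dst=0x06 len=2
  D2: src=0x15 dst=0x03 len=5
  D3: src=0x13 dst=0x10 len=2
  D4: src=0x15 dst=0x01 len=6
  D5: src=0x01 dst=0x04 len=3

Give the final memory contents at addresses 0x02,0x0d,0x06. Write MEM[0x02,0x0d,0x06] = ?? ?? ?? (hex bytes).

MEM[0x02,0x0d,0x06] = 79 18 0f

#0 dst[0x08+7] := {0x06,0x7d,0xde,0x7e,0xb0,0x18,0x79}
#1 dst[0x06+2] := {0x7d,0xde}
#2 dst[0x03+5] := {0x18,0x79,0x0f,0xd8,0x2d}
#3 dst[0x10+2] := {0x7e,0xb0}
#4 dst[0x01+6] := {0x18,0x79,0x0f,0xd8,0x2d,0x60}
#5 dst[0x04+3] := {0x18,0x79,0x0f}
query mem[0x02]=0x79, mem[0x0d]=0x18, mem[0x06]=0x0f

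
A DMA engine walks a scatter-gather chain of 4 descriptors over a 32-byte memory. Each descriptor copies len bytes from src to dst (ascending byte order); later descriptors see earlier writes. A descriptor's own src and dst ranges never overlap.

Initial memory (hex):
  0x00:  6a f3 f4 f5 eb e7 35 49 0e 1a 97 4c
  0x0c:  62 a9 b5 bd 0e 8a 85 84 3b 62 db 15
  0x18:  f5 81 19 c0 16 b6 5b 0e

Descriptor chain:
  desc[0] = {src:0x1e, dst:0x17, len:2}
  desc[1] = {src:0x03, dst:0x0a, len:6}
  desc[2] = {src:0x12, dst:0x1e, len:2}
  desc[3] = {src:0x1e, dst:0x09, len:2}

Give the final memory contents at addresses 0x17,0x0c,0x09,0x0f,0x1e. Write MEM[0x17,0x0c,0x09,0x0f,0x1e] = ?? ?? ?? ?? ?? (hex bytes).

MEM[0x17,0x0c,0x09,0x0f,0x1e] = 5b e7 85 0e 85

  after D0: wrote 2B at 0x17 = 5b0e
  after D1: wrote 6B at 0x0a = f5ebe735490e
  after D2: wrote 2B at 0x1e = 8584
  after D3: wrote 2B at 0x09 = 8584
query mem[0x17]=0x5b, mem[0x0c]=0xe7, mem[0x09]=0x85, mem[0x0f]=0x0e, mem[0x1e]=0x85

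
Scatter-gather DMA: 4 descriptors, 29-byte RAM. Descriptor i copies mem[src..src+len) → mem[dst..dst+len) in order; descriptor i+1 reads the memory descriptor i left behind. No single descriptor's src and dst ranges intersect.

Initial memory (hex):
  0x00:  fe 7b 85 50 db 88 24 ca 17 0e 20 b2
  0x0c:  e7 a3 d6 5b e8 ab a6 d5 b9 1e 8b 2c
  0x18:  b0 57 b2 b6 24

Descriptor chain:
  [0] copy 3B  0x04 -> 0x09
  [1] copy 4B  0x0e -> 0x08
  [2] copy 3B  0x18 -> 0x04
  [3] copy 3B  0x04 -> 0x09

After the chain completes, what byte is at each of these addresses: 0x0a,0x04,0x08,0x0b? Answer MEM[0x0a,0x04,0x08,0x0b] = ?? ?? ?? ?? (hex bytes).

#0 dst[0x09+3] := {0xdb,0x88,0x24}
#1 dst[0x08+4] := {0xd6,0x5b,0xe8,0xab}
#2 dst[0x04+3] := {0xb0,0x57,0xb2}
#3 dst[0x09+3] := {0xb0,0x57,0xb2}
query mem[0x0a]=0x57, mem[0x04]=0xb0, mem[0x08]=0xd6, mem[0x0b]=0xb2

MEM[0x0a,0x04,0x08,0x0b] = 57 b0 d6 b2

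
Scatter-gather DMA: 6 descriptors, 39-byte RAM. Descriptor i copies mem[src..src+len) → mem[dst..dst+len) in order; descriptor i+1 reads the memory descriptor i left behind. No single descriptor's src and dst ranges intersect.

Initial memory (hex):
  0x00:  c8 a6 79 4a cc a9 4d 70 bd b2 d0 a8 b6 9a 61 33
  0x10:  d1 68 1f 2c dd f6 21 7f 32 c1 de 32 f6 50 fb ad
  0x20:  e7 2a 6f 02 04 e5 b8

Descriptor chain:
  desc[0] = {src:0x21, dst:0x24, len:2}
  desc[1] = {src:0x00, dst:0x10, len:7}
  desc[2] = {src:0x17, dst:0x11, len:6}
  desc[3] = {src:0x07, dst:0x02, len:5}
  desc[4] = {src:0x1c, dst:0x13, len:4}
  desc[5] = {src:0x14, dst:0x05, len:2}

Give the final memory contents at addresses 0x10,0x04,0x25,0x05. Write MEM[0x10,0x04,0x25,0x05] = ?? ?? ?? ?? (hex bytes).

MEM[0x10,0x04,0x25,0x05] = c8 b2 6f 50

  after D0: wrote 2B at 0x24 = 2a6f
  after D1: wrote 7B at 0x10 = c8a6794acca94d
  after D2: wrote 6B at 0x11 = 7f32c1de32f6
  after D3: wrote 5B at 0x02 = 70bdb2d0a8
  after D4: wrote 4B at 0x13 = f650fbad
  after D5: wrote 2B at 0x05 = 50fb
query mem[0x10]=0xc8, mem[0x04]=0xb2, mem[0x25]=0x6f, mem[0x05]=0x50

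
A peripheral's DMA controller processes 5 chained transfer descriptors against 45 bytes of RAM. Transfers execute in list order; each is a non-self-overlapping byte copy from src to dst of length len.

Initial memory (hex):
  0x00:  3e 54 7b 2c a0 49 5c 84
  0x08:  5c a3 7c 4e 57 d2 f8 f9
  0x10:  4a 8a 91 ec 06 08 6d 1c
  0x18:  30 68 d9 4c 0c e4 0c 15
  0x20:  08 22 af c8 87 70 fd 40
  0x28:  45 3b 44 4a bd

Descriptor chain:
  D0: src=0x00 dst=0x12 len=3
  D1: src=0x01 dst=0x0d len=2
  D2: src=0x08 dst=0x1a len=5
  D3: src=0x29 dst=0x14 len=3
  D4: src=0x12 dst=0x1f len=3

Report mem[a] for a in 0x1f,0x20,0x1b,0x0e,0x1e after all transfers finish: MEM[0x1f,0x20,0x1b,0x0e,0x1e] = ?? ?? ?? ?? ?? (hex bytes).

MEM[0x1f,0x20,0x1b,0x0e,0x1e] = 3e 54 a3 7b 57

D0: mem[0x12..0x14] <- [3e 54 7b]
D1: mem[0x0d..0x0e] <- [54 7b]
D2: mem[0x1a..0x1e] <- [5c a3 7c 4e 57]
D3: mem[0x14..0x16] <- [3b 44 4a]
D4: mem[0x1f..0x21] <- [3e 54 3b]
query mem[0x1f]=0x3e, mem[0x20]=0x54, mem[0x1b]=0xa3, mem[0x0e]=0x7b, mem[0x1e]=0x57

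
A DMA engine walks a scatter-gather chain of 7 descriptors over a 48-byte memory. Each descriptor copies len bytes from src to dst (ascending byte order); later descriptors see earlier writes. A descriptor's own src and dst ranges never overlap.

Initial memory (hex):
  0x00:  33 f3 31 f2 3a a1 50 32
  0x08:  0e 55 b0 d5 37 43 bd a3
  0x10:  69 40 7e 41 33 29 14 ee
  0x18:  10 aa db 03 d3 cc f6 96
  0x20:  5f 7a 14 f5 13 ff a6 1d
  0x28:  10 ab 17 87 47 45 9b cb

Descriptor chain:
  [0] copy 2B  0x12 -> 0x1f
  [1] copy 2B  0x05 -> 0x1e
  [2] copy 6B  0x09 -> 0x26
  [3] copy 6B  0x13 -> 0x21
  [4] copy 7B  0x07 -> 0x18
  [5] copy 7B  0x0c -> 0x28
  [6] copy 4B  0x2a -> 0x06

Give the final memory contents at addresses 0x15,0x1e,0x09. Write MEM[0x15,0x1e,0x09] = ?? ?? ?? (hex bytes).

D0: mem[0x1f..0x20] <- [7e 41]
D1: mem[0x1e..0x1f] <- [a1 50]
D2: mem[0x26..0x2b] <- [55 b0 d5 37 43 bd]
D3: mem[0x21..0x26] <- [41 33 29 14 ee 10]
D4: mem[0x18..0x1e] <- [32 0e 55 b0 d5 37 43]
D5: mem[0x28..0x2e] <- [37 43 bd a3 69 40 7e]
D6: mem[0x06..0x09] <- [bd a3 69 40]
query mem[0x15]=0x29, mem[0x1e]=0x43, mem[0x09]=0x40

MEM[0x15,0x1e,0x09] = 29 43 40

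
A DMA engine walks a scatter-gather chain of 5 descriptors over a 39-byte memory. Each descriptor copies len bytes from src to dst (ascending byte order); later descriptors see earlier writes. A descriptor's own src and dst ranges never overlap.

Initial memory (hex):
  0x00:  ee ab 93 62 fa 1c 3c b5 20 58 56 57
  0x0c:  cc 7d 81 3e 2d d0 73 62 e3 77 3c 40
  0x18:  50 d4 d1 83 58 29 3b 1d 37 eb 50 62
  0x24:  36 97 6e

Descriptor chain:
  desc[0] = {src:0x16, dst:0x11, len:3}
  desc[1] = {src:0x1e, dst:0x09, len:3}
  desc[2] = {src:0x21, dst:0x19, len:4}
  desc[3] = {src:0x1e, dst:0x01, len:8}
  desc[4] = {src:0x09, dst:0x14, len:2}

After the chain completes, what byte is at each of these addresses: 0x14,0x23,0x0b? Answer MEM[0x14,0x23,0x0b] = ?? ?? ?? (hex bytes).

[0] 0x16->0x11 len=3 : 3c 40 50
[1] 0x1e->0x09 len=3 : 3b 1d 37
[2] 0x21->0x19 len=4 : eb 50 62 36
[3] 0x1e->0x01 len=8 : 3b 1d 37 eb 50 62 36 97
[4] 0x09->0x14 len=2 : 3b 1d
query mem[0x14]=0x3b, mem[0x23]=0x62, mem[0x0b]=0x37

MEM[0x14,0x23,0x0b] = 3b 62 37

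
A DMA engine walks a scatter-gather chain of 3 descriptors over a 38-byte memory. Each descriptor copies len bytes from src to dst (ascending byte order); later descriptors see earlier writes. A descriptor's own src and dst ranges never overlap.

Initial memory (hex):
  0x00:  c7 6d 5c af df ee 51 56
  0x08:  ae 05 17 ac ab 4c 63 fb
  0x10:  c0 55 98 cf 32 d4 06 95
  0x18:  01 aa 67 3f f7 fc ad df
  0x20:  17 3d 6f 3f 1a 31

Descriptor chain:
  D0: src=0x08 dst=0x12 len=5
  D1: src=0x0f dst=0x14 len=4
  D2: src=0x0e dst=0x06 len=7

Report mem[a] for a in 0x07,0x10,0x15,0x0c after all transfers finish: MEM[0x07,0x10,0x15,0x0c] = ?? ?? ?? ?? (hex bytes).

  after D0: wrote 5B at 0x12 = ae0517acab
  after D1: wrote 4B at 0x14 = fbc055ae
  after D2: wrote 7B at 0x06 = 63fbc055ae05fb
query mem[0x07]=0xfb, mem[0x10]=0xc0, mem[0x15]=0xc0, mem[0x0c]=0xfb

MEM[0x07,0x10,0x15,0x0c] = fb c0 c0 fb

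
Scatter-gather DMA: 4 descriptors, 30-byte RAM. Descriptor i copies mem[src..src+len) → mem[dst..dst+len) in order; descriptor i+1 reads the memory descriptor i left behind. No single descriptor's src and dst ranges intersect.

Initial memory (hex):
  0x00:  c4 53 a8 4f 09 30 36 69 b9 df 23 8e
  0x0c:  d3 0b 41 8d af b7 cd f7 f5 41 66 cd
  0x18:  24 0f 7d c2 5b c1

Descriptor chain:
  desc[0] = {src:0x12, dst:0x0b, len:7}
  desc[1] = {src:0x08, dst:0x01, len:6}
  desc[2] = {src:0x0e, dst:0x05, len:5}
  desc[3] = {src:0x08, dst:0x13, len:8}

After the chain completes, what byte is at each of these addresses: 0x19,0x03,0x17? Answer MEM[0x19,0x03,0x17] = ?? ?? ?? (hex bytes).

[0] 0x12->0x0b len=7 : cd f7 f5 41 66 cd 24
[1] 0x08->0x01 len=6 : b9 df 23 cd f7 f5
[2] 0x0e->0x05 len=5 : 41 66 cd 24 cd
[3] 0x08->0x13 len=8 : 24 cd 23 cd f7 f5 41 66
query mem[0x19]=0x41, mem[0x03]=0x23, mem[0x17]=0xf7

MEM[0x19,0x03,0x17] = 41 23 f7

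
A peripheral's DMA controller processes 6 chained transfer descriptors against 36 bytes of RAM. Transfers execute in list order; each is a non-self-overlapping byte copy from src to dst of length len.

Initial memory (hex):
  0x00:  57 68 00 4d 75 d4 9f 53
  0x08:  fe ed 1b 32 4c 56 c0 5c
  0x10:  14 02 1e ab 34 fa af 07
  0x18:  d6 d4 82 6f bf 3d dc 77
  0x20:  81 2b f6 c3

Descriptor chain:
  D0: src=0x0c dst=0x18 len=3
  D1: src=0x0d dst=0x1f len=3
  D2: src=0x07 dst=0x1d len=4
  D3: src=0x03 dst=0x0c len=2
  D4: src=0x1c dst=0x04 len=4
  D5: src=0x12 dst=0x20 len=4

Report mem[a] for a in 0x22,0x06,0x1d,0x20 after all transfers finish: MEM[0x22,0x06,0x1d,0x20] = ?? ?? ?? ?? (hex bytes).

#0 dst[0x18+3] := {0x4c,0x56,0xc0}
#1 dst[0x1f+3] := {0x56,0xc0,0x5c}
#2 dst[0x1d+4] := {0x53,0xfe,0xed,0x1b}
#3 dst[0x0c+2] := {0x4d,0x75}
#4 dst[0x04+4] := {0xbf,0x53,0xfe,0xed}
#5 dst[0x20+4] := {0x1e,0xab,0x34,0xfa}
query mem[0x22]=0x34, mem[0x06]=0xfe, mem[0x1d]=0x53, mem[0x20]=0x1e

MEM[0x22,0x06,0x1d,0x20] = 34 fe 53 1e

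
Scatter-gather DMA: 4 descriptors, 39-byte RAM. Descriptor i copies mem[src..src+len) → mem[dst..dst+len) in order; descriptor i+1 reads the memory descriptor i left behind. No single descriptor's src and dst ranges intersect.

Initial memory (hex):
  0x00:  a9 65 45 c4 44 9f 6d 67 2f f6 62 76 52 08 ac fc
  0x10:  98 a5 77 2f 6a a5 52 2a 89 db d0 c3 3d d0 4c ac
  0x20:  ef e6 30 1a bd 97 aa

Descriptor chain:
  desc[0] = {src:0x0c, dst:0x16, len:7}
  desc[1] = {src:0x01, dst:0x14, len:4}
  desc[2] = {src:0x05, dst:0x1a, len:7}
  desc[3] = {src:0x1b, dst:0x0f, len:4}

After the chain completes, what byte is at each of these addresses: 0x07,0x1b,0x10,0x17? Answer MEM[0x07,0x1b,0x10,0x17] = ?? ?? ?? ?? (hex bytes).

MEM[0x07,0x1b,0x10,0x17] = 67 6d 67 44

[0] 0x0c->0x16 len=7 : 52 08 ac fc 98 a5 77
[1] 0x01->0x14 len=4 : 65 45 c4 44
[2] 0x05->0x1a len=7 : 9f 6d 67 2f f6 62 76
[3] 0x1b->0x0f len=4 : 6d 67 2f f6
query mem[0x07]=0x67, mem[0x1b]=0x6d, mem[0x10]=0x67, mem[0x17]=0x44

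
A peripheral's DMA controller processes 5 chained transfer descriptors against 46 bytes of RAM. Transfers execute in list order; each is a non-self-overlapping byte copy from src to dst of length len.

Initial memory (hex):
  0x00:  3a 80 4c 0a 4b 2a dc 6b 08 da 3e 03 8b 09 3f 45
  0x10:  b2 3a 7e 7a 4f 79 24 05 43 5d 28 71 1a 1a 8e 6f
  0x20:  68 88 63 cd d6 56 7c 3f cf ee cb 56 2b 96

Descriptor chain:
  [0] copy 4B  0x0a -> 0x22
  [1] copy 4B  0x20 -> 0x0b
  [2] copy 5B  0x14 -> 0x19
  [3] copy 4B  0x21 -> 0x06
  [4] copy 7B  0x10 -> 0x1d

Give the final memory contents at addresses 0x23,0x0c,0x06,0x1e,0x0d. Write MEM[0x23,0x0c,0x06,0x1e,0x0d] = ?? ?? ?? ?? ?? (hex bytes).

MEM[0x23,0x0c,0x06,0x1e,0x0d] = 24 88 88 3a 3e

  after D0: wrote 4B at 0x22 = 3e038b09
  after D1: wrote 4B at 0x0b = 68883e03
  after D2: wrote 5B at 0x19 = 4f79240543
  after D3: wrote 4B at 0x06 = 883e038b
  after D4: wrote 7B at 0x1d = b23a7e7a4f7924
query mem[0x23]=0x24, mem[0x0c]=0x88, mem[0x06]=0x88, mem[0x1e]=0x3a, mem[0x0d]=0x3e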